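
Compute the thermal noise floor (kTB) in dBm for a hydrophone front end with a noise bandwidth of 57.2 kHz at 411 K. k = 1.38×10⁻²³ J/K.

P_n = kTB = 1.38×10⁻²³ × 411 × 5.72×10⁴ = 3.24×10⁻¹⁶ W
In dBm: 10 log₁₀(3.24×10⁻¹⁶ / 10⁻³) = −124.9 dBm

−124.9 dBm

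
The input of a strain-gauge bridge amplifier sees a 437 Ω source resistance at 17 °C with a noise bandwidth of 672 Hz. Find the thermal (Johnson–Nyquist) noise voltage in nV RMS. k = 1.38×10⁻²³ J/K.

T = 17 °C + 273.15 = 290.15 K
V_n = √(4kTRB)
4kTRB = 4 × 1.38×10⁻²³ × 290.15 × 4.37×10² × 6.72×10² = 4.70×10⁻¹⁵ V²
V_n = √(4.70×10⁻¹⁵) = 6.86×10⁻⁸ V = 68.6 nV

68.6 nV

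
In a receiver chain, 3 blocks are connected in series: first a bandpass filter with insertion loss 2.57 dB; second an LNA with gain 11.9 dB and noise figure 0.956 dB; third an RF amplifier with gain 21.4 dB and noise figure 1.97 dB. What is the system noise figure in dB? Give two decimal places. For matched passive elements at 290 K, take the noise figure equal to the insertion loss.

Convert to linear (a loss of L dB is a gain of −L dB): F_i = 10^(NF_i/10), G_i = 10^(G_i,dB/10)
  Stage 1: F_1 = 10^(2.57/10) = 1.807, G_1 = 10^(−2.57/10) = 0.5534
  Stage 2: F_2 = 10^(0.956/10) = 1.246, G_2 = 10^(11.9/10) = 15.49
  Stage 3: F_3 = 10^(1.97/10) = 1.574, G_3 = 10^(21.4/10) = 138.0
Friis cascade:
  F = 1.807 + (1.246 − 1)/0.5534 + (1.574 − 1)/8.570 = 2.319
NF = 10 log₁₀(2.319) = 3.65 dB

3.65 dB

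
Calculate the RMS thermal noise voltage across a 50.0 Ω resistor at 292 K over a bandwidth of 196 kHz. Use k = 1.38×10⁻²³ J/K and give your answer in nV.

397 nV

V_n = √(4kTRB)
4kTRB = 4 × 1.38×10⁻²³ × 292 × 5.00×10¹ × 1.96×10⁵ = 1.58×10⁻¹³ V²
V_n = √(1.58×10⁻¹³) = 3.97×10⁻⁷ V = 397 nV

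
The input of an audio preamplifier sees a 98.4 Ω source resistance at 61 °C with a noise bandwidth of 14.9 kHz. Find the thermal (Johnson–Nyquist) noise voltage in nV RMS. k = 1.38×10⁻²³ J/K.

164 nV

T = 61 °C + 273.15 = 334.15 K
V_n = √(4kTRB)
4kTRB = 4 × 1.38×10⁻²³ × 334.15 × 9.84×10¹ × 1.49×10⁴ = 2.70×10⁻¹⁴ V²
V_n = √(2.70×10⁻¹⁴) = 1.64×10⁻⁷ V = 164 nV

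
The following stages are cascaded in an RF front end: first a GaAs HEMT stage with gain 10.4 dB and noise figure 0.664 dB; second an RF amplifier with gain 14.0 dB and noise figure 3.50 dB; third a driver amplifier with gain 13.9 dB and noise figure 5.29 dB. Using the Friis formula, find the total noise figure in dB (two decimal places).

Convert to linear (a loss of L dB is a gain of −L dB): F_i = 10^(NF_i/10), G_i = 10^(G_i,dB/10)
  Stage 1: F_1 = 10^(0.664/10) = 1.165, G_1 = 10^(10.4/10) = 10.96
  Stage 2: F_2 = 10^(3.50/10) = 2.239, G_2 = 10^(14.0/10) = 25.12
  Stage 3: F_3 = 10^(5.29/10) = 3.381, G_3 = 10^(13.9/10) = 24.55
Friis cascade:
  F = 1.165 + (2.239 − 1)/10.96 + (3.381 − 1)/275.4 = 1.287
NF = 10 log₁₀(1.287) = 1.10 dB

1.10 dB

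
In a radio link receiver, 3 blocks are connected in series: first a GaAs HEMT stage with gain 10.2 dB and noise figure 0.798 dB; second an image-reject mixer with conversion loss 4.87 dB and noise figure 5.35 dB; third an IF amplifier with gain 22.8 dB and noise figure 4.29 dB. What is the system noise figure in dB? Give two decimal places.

2.85 dB

Convert to linear (a loss of L dB is a gain of −L dB): F_i = 10^(NF_i/10), G_i = 10^(G_i,dB/10)
  Stage 1: F_1 = 10^(0.798/10) = 1.202, G_1 = 10^(10.2/10) = 10.47
  Stage 2: F_2 = 10^(5.35/10) = 3.428, G_2 = 10^(−4.87/10) = 0.3258
  Stage 3: F_3 = 10^(4.29/10) = 2.685, G_3 = 10^(22.8/10) = 190.5
Friis cascade:
  F = 1.202 + (3.428 − 1)/10.47 + (2.685 − 1)/3.412 = 1.928
NF = 10 log₁₀(1.928) = 2.85 dB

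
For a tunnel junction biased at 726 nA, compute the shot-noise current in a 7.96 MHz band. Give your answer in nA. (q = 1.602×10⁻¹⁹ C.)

I_n = √(2qI·B)
2qI·B = 2 × 1.602×10⁻¹⁹ × 7.26×10⁻⁷ × 7.96×10⁶ = 1.85×10⁻¹⁸ A²
I_n = √(1.85×10⁻¹⁸) = 1.36×10⁻⁹ A = 1.36 nA

1.36 nA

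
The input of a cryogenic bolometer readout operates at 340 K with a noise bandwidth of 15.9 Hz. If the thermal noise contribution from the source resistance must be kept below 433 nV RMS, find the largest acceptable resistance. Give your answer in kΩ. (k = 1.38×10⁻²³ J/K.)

628 kΩ

Johnson–Nyquist: V_n = √(4kTRB) ⇒ R = V_n² / (4kTB)
4kTB = 4 × 1.38×10⁻²³ × 340 × 1.59×10¹ = 2.98×10⁻¹⁹
R = (4.33×10⁻⁷)² / 2.98×10⁻¹⁹ = 6.28×10⁵ Ω = 628 kΩ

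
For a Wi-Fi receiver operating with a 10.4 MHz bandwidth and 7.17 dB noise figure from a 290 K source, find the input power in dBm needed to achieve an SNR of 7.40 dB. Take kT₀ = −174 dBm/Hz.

−89.3 dBm

Sensitivity = −174 + 10 log₁₀(B) + NF + SNR_min
= −174 + 70.17 + 7.17 + 7.40
= −89.26 dBm → −89.3 dBm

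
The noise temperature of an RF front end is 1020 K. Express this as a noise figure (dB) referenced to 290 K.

F = 1 + T_e/T₀ = 1 + 1020/290 = 4.51724
NF = 10 log₁₀(4.51724) = 6.55 dB

6.55 dB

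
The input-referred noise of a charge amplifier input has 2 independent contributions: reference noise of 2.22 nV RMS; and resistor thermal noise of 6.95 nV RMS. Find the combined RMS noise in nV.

7.30 nV

Uncorrelated sources add in power (mean-square): V_tot = √(ΣV_i²)
V_tot = √[(2.22×10⁻⁹)² + (6.95×10⁻⁹)²] = 7.30×10⁻⁹ V = 7.30 nV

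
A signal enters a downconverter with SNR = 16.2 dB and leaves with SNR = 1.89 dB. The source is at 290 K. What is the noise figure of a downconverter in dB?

14.31 dB

NF (dB) = SNR_in(dB) − SNR_out(dB) when the source is at T₀
NF = 16.2 − 1.89 = 14.31 dB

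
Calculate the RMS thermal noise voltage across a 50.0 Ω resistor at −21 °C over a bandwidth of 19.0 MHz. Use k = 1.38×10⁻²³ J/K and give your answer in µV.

T = −21 °C + 273.15 = 252.15 K
V_n = √(4kTRB)
4kTRB = 4 × 1.38×10⁻²³ × 252.15 × 5.00×10¹ × 1.90×10⁷ = 1.32×10⁻¹¹ V²
V_n = √(1.32×10⁻¹¹) = 3.64×10⁻⁶ V = 3.64 µV

3.64 µV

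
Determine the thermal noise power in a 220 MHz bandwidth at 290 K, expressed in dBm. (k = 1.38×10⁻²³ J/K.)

−90.6 dBm

P_n = kTB = 1.38×10⁻²³ × 290 × 2.20×10⁸ = 8.80×10⁻¹³ W
In dBm: 10 log₁₀(8.80×10⁻¹³ / 10⁻³) = −90.6 dBm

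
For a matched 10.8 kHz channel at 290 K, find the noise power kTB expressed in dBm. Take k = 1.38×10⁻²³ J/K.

−133.6 dBm

P_n = kTB = 1.38×10⁻²³ × 290 × 1.08×10⁴ = 4.32×10⁻¹⁷ W
In dBm: 10 log₁₀(4.32×10⁻¹⁷ / 10⁻³) = −133.6 dBm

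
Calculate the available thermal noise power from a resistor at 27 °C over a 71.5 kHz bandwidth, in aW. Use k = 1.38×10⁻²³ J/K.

T = 27 °C + 273.15 = 300.15 K
P_n = kTB = 1.38×10⁻²³ × 300.15 × 7.15×10⁴ = 2.96×10⁻¹⁶ W = 296 aW

296 aW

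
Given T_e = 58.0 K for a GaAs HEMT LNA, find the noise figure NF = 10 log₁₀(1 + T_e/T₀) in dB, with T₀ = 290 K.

F = 1 + T_e/T₀ = 1 + 58.0/290 = 1.2
NF = 10 log₁₀(1.2) = 0.792 dB

0.792 dB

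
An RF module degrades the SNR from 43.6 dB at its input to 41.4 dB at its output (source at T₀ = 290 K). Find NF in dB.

2.2 dB

NF (dB) = SNR_in(dB) − SNR_out(dB) when the source is at T₀
NF = 43.6 − 41.4 = 2.2 dB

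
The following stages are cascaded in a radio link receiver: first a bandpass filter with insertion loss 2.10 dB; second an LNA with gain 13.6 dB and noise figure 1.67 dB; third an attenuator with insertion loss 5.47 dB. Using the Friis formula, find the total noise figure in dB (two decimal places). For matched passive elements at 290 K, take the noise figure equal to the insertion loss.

4.08 dB

Convert to linear (a loss of L dB is a gain of −L dB): F_i = 10^(NF_i/10), G_i = 10^(G_i,dB/10)
  Stage 1: F_1 = 10^(2.10/10) = 1.622, G_1 = 10^(−2.10/10) = 0.6166
  Stage 2: F_2 = 10^(1.67/10) = 1.469, G_2 = 10^(13.6/10) = 22.91
  Stage 3: F_3 = 10^(5.47/10) = 3.524, G_3 = 10^(−5.47/10) = 0.2838
Friis cascade:
  F = 1.622 + (1.469 − 1)/0.6166 + (3.524 − 1)/14.13 = 2.561
NF = 10 log₁₀(2.561) = 4.08 dB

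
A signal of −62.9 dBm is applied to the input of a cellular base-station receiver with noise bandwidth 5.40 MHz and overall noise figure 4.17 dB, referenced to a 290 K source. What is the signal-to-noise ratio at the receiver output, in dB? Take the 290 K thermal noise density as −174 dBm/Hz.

Noise floor: N = −174 + 10 log₁₀(B) + NF
10 log₁₀(5.40×10⁶) = 67.32 dB
N = −174 + 67.32 + 4.17 = −102.51 dBm
SNR = P_sig − N = −62.9 − (−102.51) = 39.61 dB → 39.6 dB

39.6 dB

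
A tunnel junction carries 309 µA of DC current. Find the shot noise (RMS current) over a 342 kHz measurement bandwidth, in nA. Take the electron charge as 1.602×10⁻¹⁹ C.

I_n = √(2qI·B)
2qI·B = 2 × 1.602×10⁻¹⁹ × 3.09×10⁻⁴ × 3.42×10⁵ = 3.39×10⁻¹⁷ A²
I_n = √(3.39×10⁻¹⁷) = 5.82×10⁻⁹ A = 5.82 nA

5.82 nA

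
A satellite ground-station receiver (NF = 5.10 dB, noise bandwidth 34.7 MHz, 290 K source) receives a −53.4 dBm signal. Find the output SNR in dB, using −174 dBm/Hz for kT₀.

40.1 dB

Noise floor: N = −174 + 10 log₁₀(B) + NF
10 log₁₀(3.47×10⁷) = 75.4 dB
N = −174 + 75.4 + 5.10 = −93.50 dBm
SNR = P_sig − N = −53.4 − (−93.50) = 40.10 dB → 40.1 dB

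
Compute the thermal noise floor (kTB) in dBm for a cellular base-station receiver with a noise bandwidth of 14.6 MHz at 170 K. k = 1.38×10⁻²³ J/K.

−104.7 dBm

P_n = kTB = 1.38×10⁻²³ × 170 × 1.46×10⁷ = 3.43×10⁻¹⁴ W
In dBm: 10 log₁₀(3.43×10⁻¹⁴ / 10⁻³) = −104.7 dBm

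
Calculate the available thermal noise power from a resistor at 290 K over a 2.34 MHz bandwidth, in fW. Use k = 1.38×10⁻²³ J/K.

P_n = kTB = 1.38×10⁻²³ × 290 × 2.34×10⁶ = 9.36×10⁻¹⁵ W = 9.36 fW

9.36 fW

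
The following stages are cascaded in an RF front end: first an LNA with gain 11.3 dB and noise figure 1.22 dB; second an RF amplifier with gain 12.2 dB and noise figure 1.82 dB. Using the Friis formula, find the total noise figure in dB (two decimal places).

1.34 dB

Convert to linear (a loss of L dB is a gain of −L dB): F_i = 10^(NF_i/10), G_i = 10^(G_i,dB/10)
  Stage 1: F_1 = 10^(1.22/10) = 1.324, G_1 = 10^(11.3/10) = 13.49
  Stage 2: F_2 = 10^(1.82/10) = 1.521, G_2 = 10^(12.2/10) = 16.60
Friis cascade:
  F = 1.324 + (1.521 − 1)/13.49 = 1.363
NF = 10 log₁₀(1.363) = 1.34 dB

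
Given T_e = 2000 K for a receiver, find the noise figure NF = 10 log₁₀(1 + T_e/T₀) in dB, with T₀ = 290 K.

F = 1 + T_e/T₀ = 1 + 2000/290 = 7.89655
NF = 10 log₁₀(7.89655) = 8.97 dB

8.97 dB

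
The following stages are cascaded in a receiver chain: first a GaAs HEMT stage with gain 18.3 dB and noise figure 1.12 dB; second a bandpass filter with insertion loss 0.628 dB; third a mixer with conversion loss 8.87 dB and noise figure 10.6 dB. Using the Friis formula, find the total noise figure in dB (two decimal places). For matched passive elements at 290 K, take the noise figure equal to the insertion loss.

1.69 dB

Convert to linear (a loss of L dB is a gain of −L dB): F_i = 10^(NF_i/10), G_i = 10^(G_i,dB/10)
  Stage 1: F_1 = 10^(1.12/10) = 1.294, G_1 = 10^(18.3/10) = 67.61
  Stage 2: F_2 = 10^(0.628/10) = 1.156, G_2 = 10^(−0.628/10) = 0.8654
  Stage 3: F_3 = 10^(10.6/10) = 11.48, G_3 = 10^(−8.87/10) = 0.1297
Friis cascade:
  F = 1.294 + (1.156 − 1)/67.61 + (11.48 − 1)/58.51 = 1.476
NF = 10 log₁₀(1.476) = 1.69 dB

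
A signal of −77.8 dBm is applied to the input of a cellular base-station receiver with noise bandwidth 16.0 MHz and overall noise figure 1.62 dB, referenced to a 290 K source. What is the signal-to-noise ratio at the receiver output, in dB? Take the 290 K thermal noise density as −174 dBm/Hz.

22.5 dB

Noise floor: N = −174 + 10 log₁₀(B) + NF
10 log₁₀(1.60×10⁷) = 72.04 dB
N = −174 + 72.04 + 1.62 = −100.34 dBm
SNR = P_sig − N = −77.8 − (−100.34) = 22.54 dB → 22.5 dB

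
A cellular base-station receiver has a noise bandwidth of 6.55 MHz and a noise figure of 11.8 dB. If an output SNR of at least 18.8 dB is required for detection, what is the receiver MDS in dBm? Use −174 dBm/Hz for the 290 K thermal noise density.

Sensitivity = −174 + 10 log₁₀(B) + NF + SNR_min
= −174 + 68.16 + 11.8 + 18.8
= −75.24 dBm → −75.2 dBm

−75.2 dBm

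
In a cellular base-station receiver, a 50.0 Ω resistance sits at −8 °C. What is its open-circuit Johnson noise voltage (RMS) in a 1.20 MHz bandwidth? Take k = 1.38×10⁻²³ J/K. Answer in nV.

T = −8 °C + 273.15 = 265.15 K
V_n = √(4kTRB)
4kTRB = 4 × 1.38×10⁻²³ × 265.15 × 5.00×10¹ × 1.20×10⁶ = 8.78×10⁻¹³ V²
V_n = √(8.78×10⁻¹³) = 9.37×10⁻⁷ V = 937 nV

937 nV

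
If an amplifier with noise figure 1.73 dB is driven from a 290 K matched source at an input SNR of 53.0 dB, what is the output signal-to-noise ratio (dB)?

By definition F = SNR_in/SNR_out, so in dB: SNR_out = SNR_in − NF
SNR_out = 53.0 − 1.73 = 51.27 dB

51.27 dB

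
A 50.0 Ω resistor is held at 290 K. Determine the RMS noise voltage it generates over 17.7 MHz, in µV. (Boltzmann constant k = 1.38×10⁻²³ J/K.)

V_n = √(4kTRB)
4kTRB = 4 × 1.38×10⁻²³ × 290 × 5.00×10¹ × 1.77×10⁷ = 1.42×10⁻¹¹ V²
V_n = √(1.42×10⁻¹¹) = 3.76×10⁻⁶ V = 3.76 µV

3.76 µV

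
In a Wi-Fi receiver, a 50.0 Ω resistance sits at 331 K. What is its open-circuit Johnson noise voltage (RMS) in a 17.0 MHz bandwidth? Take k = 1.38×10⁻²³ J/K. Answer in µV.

V_n = √(4kTRB)
4kTRB = 4 × 1.38×10⁻²³ × 331 × 5.00×10¹ × 1.70×10⁷ = 1.55×10⁻¹¹ V²
V_n = √(1.55×10⁻¹¹) = 3.94×10⁻⁶ V = 3.94 µV

3.94 µV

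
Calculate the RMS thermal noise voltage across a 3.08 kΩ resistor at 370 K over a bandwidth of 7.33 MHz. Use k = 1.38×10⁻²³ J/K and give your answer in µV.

21.5 µV

V_n = √(4kTRB)
4kTRB = 4 × 1.38×10⁻²³ × 370 × 3.08×10³ × 7.33×10⁶ = 4.61×10⁻¹⁰ V²
V_n = √(4.61×10⁻¹⁰) = 2.15×10⁻⁵ V = 21.5 µV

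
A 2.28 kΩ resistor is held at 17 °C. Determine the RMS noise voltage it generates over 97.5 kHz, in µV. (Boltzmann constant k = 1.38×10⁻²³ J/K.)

T = 17 °C + 273.15 = 290.15 K
V_n = √(4kTRB)
4kTRB = 4 × 1.38×10⁻²³ × 290.15 × 2.28×10³ × 9.75×10⁴ = 3.56×10⁻¹² V²
V_n = √(3.56×10⁻¹²) = 1.89×10⁻⁶ V = 1.89 µV

1.89 µV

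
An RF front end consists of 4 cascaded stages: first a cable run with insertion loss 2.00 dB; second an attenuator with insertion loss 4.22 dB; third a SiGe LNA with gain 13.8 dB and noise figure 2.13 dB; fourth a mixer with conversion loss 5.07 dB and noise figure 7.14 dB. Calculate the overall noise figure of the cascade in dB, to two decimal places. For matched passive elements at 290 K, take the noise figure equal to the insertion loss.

8.79 dB

Convert to linear (a loss of L dB is a gain of −L dB): F_i = 10^(NF_i/10), G_i = 10^(G_i,dB/10)
  Stage 1: F_1 = 10^(2.00/10) = 1.585, G_1 = 10^(−2.00/10) = 0.6310
  Stage 2: F_2 = 10^(4.22/10) = 2.642, G_2 = 10^(−4.22/10) = 0.3784
  Stage 3: F_3 = 10^(2.13/10) = 1.633, G_3 = 10^(13.8/10) = 23.99
  Stage 4: F_4 = 10^(7.14/10) = 5.176, G_4 = 10^(−5.07/10) = 0.3112
Friis cascade:
  F = 1.585 + (2.642 − 1)/0.6310 + (1.633 − 1)/0.2388 + (5.176 − 1)/5.728 = 7.568
NF = 10 log₁₀(7.568) = 8.79 dB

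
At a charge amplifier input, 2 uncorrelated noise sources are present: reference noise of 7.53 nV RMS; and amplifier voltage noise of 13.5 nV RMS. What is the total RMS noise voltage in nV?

15.5 nV

Uncorrelated sources add in power (mean-square): V_tot = √(ΣV_i²)
V_tot = √[(7.53×10⁻⁹)² + (1.35×10⁻⁸)²] = 1.55×10⁻⁸ V = 15.5 nV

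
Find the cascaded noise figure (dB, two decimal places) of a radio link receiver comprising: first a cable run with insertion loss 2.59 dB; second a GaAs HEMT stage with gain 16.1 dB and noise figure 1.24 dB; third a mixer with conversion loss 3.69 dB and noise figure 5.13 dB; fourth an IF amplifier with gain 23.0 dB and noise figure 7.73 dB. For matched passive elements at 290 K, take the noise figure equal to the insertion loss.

4.81 dB

Convert to linear (a loss of L dB is a gain of −L dB): F_i = 10^(NF_i/10), G_i = 10^(G_i,dB/10)
  Stage 1: F_1 = 10^(2.59/10) = 1.816, G_1 = 10^(−2.59/10) = 0.5508
  Stage 2: F_2 = 10^(1.24/10) = 1.330, G_2 = 10^(16.1/10) = 40.74
  Stage 3: F_3 = 10^(5.13/10) = 3.258, G_3 = 10^(−3.69/10) = 0.4276
  Stage 4: F_4 = 10^(7.73/10) = 5.929, G_4 = 10^(23.0/10) = 199.5
Friis cascade:
  F = 1.816 + (1.330 − 1)/0.5508 + (3.258 − 1)/22.44 + (5.929 − 1)/9.594 = 3.030
NF = 10 log₁₀(3.030) = 4.81 dB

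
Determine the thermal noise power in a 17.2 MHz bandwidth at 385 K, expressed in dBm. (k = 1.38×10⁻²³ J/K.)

−100.4 dBm

P_n = kTB = 1.38×10⁻²³ × 385 × 1.72×10⁷ = 9.14×10⁻¹⁴ W
In dBm: 10 log₁₀(9.14×10⁻¹⁴ / 10⁻³) = −100.4 dBm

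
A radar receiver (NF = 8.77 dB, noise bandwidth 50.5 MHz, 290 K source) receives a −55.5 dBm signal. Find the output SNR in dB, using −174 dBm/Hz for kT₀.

Noise floor: N = −174 + 10 log₁₀(B) + NF
10 log₁₀(5.05×10⁷) = 77.03 dB
N = −174 + 77.03 + 8.77 = −88.20 dBm
SNR = P_sig − N = −55.5 − (−88.20) = 32.70 dB → 32.7 dB

32.7 dB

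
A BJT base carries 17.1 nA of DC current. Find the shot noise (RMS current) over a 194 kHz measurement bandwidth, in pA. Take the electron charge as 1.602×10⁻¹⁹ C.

I_n = √(2qI·B)
2qI·B = 2 × 1.602×10⁻¹⁹ × 1.71×10⁻⁸ × 1.94×10⁵ = 1.06×10⁻²¹ A²
I_n = √(1.06×10⁻²¹) = 3.26×10⁻¹¹ A = 32.6 pA

32.6 pA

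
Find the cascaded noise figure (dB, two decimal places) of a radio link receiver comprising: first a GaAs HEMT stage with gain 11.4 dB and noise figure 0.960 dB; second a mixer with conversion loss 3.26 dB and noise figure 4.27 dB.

1.36 dB

Convert to linear (a loss of L dB is a gain of −L dB): F_i = 10^(NF_i/10), G_i = 10^(G_i,dB/10)
  Stage 1: F_1 = 10^(0.960/10) = 1.247, G_1 = 10^(11.4/10) = 13.80
  Stage 2: F_2 = 10^(4.27/10) = 2.673, G_2 = 10^(−3.26/10) = 0.4721
Friis cascade:
  F = 1.247 + (2.673 − 1)/13.80 = 1.369
NF = 10 log₁₀(1.369) = 1.36 dB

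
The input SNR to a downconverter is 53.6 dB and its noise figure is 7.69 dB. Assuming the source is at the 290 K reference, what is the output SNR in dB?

By definition F = SNR_in/SNR_out, so in dB: SNR_out = SNR_in − NF
SNR_out = 53.6 − 7.69 = 45.91 dB

45.91 dB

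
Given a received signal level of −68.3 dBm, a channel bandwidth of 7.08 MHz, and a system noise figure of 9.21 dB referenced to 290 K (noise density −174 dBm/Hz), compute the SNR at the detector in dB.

Noise floor: N = −174 + 10 log₁₀(B) + NF
10 log₁₀(7.08×10⁶) = 68.5 dB
N = −174 + 68.5 + 9.21 = −96.29 dBm
SNR = P_sig − N = −68.3 − (−96.29) = 27.99 dB → 28.0 dB

28.0 dB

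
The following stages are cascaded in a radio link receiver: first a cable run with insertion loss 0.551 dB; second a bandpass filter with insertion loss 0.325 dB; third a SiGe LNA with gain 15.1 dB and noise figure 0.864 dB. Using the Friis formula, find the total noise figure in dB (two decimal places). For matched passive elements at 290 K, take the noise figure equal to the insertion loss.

1.74 dB

Convert to linear (a loss of L dB is a gain of −L dB): F_i = 10^(NF_i/10), G_i = 10^(G_i,dB/10)
  Stage 1: F_1 = 10^(0.551/10) = 1.135, G_1 = 10^(−0.551/10) = 0.8808
  Stage 2: F_2 = 10^(0.325/10) = 1.078, G_2 = 10^(−0.325/10) = 0.9279
  Stage 3: F_3 = 10^(0.864/10) = 1.220, G_3 = 10^(15.1/10) = 32.36
Friis cascade:
  F = 1.135 + (1.078 − 1)/0.8808 + (1.220 − 1)/0.8173 = 1.493
NF = 10 log₁₀(1.493) = 1.74 dB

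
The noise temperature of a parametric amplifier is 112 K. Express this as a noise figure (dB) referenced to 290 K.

F = 1 + T_e/T₀ = 1 + 112/290 = 1.38621
NF = 10 log₁₀(1.38621) = 1.42 dB

1.42 dB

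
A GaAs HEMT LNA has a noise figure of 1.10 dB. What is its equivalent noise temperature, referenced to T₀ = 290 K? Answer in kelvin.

F = 10^(1.10/10) = 1.28825
T_e = (F − 1)·T₀ = (1.28825 − 1) × 290 = 83.6 K

83.6 K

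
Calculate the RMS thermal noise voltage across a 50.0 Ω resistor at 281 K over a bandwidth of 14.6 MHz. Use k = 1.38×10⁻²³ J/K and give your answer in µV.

V_n = √(4kTRB)
4kTRB = 4 × 1.38×10⁻²³ × 281 × 5.00×10¹ × 1.46×10⁷ = 1.13×10⁻¹¹ V²
V_n = √(1.13×10⁻¹¹) = 3.36×10⁻⁶ V = 3.36 µV

3.36 µV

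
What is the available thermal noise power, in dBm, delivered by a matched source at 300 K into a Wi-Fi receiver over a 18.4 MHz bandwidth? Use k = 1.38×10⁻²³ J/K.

−101.2 dBm

P_n = kTB = 1.38×10⁻²³ × 300 × 1.84×10⁷ = 7.62×10⁻¹⁴ W
In dBm: 10 log₁₀(7.62×10⁻¹⁴ / 10⁻³) = −101.2 dBm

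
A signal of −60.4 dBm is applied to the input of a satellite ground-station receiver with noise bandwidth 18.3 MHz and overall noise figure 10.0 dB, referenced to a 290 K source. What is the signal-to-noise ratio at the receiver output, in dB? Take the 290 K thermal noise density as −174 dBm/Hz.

31.0 dB

Noise floor: N = −174 + 10 log₁₀(B) + NF
10 log₁₀(1.83×10⁷) = 72.62 dB
N = −174 + 72.62 + 10.0 = −91.38 dBm
SNR = P_sig − N = −60.4 − (−91.38) = 30.98 dB → 31.0 dB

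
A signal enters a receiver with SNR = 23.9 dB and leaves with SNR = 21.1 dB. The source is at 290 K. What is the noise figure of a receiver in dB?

2.8 dB

NF (dB) = SNR_in(dB) − SNR_out(dB) when the source is at T₀
NF = 23.9 − 21.1 = 2.8 dB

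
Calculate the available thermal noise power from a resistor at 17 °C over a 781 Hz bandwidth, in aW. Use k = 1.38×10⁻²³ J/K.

3.13 aW

T = 17 °C + 273.15 = 290.15 K
P_n = kTB = 1.38×10⁻²³ × 290.15 × 7.81×10² = 3.13×10⁻¹⁸ W = 3.13 aW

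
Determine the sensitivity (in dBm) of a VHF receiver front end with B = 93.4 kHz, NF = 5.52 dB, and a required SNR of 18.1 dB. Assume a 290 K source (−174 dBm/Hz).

Sensitivity = −174 + 10 log₁₀(B) + NF + SNR_min
= −174 + 49.7 + 5.52 + 18.1
= −100.68 dBm → −100.7 dBm

−100.7 dBm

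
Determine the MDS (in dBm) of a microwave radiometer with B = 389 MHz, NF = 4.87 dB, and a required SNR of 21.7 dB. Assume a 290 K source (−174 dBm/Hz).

Sensitivity = −174 + 10 log₁₀(B) + NF + SNR_min
= −174 + 85.9 + 4.87 + 21.7
= −61.53 dBm → −61.5 dBm

−61.5 dBm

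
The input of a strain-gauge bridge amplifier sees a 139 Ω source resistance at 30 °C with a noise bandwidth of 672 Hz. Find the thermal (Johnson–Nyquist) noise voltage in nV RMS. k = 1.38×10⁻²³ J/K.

39.5 nV

T = 30 °C + 273.15 = 303.15 K
V_n = √(4kTRB)
4kTRB = 4 × 1.38×10⁻²³ × 303.15 × 1.39×10² × 6.72×10² = 1.56×10⁻¹⁵ V²
V_n = √(1.56×10⁻¹⁵) = 3.95×10⁻⁸ V = 39.5 nV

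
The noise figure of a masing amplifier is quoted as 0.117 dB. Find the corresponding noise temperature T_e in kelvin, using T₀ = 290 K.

7.92 K

F = 10^(0.117/10) = 1.02731
T_e = (F − 1)·T₀ = (1.02731 − 1) × 290 = 7.92 K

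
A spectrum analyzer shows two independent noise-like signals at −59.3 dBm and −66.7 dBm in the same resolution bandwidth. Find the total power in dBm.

Convert to linear, add, convert back:
P₁ = 1.17×10⁻⁹ W, P₂ = 2.14×10⁻¹⁰ W
P_tot = 1.39×10⁻⁹ W → 10 log₁₀(P_tot / 10⁻³) = −58.6 dBm

−58.6 dBm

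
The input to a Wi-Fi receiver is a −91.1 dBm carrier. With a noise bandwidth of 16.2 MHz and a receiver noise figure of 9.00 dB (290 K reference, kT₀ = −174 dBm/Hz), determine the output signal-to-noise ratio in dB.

Noise floor: N = −174 + 10 log₁₀(B) + NF
10 log₁₀(1.62×10⁷) = 72.1 dB
N = −174 + 72.1 + 9.00 = −92.90 dBm
SNR = P_sig − N = −91.1 − (−92.90) = 1.80 dB → 1.8 dB

1.8 dB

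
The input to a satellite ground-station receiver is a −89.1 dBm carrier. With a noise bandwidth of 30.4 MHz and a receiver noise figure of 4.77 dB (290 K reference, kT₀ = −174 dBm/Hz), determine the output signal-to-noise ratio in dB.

5.3 dB

Noise floor: N = −174 + 10 log₁₀(B) + NF
10 log₁₀(3.04×10⁷) = 74.83 dB
N = −174 + 74.83 + 4.77 = −94.40 dBm
SNR = P_sig − N = −89.1 − (−94.40) = 5.30 dB → 5.3 dB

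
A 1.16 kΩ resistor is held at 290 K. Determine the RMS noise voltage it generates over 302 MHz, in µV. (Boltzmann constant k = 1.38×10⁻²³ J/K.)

74.9 µV

V_n = √(4kTRB)
4kTRB = 4 × 1.38×10⁻²³ × 290 × 1.16×10³ × 3.02×10⁸ = 5.61×10⁻⁹ V²
V_n = √(5.61×10⁻⁹) = 7.49×10⁻⁵ V = 74.9 µV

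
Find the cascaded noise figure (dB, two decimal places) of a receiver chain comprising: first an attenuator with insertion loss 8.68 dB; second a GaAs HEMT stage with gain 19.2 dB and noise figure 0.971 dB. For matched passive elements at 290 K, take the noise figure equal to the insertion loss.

9.65 dB

Convert to linear (a loss of L dB is a gain of −L dB): F_i = 10^(NF_i/10), G_i = 10^(G_i,dB/10)
  Stage 1: F_1 = 10^(8.68/10) = 7.379, G_1 = 10^(−8.68/10) = 0.1355
  Stage 2: F_2 = 10^(0.971/10) = 1.251, G_2 = 10^(19.2/10) = 83.18
Friis cascade:
  F = 7.379 + (1.251 − 1)/0.1355 = 9.228
NF = 10 log₁₀(9.228) = 9.65 dB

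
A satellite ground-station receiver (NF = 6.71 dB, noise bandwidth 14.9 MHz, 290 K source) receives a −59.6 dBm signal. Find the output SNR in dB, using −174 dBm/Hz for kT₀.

36.0 dB

Noise floor: N = −174 + 10 log₁₀(B) + NF
10 log₁₀(1.49×10⁷) = 71.73 dB
N = −174 + 71.73 + 6.71 = −95.56 dBm
SNR = P_sig − N = −59.6 − (−95.56) = 35.96 dB → 36.0 dB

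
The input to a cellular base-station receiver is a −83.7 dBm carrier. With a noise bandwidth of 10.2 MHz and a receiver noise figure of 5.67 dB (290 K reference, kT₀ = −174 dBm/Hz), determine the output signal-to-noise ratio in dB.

14.5 dB

Noise floor: N = −174 + 10 log₁₀(B) + NF
10 log₁₀(1.02×10⁷) = 70.09 dB
N = −174 + 70.09 + 5.67 = −98.24 dBm
SNR = P_sig − N = −83.7 − (−98.24) = 14.54 dB → 14.5 dB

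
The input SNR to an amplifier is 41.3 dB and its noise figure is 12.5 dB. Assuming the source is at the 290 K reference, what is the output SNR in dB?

28.8 dB

By definition F = SNR_in/SNR_out, so in dB: SNR_out = SNR_in − NF
SNR_out = 41.3 − 12.5 = 28.8 dB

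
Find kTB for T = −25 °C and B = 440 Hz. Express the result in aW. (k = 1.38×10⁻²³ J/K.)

1.51 aW

T = −25 °C + 273.15 = 248.15 K
P_n = kTB = 1.38×10⁻²³ × 248.15 × 4.40×10² = 1.51×10⁻¹⁸ W = 1.51 aW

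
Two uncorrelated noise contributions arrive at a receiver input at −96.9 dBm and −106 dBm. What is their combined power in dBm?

Convert to linear, add, convert back:
P₁ = 2.04×10⁻¹³ W, P₂ = 2.51×10⁻¹⁴ W
P_tot = 2.29×10⁻¹³ W → 10 log₁₀(P_tot / 10⁻³) = −96.4 dBm

−96.4 dBm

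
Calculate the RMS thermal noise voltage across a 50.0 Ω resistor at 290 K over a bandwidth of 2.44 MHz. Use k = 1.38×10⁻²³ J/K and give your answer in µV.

V_n = √(4kTRB)
4kTRB = 4 × 1.38×10⁻²³ × 290 × 5.00×10¹ × 2.44×10⁶ = 1.95×10⁻¹² V²
V_n = √(1.95×10⁻¹²) = 1.40×10⁻⁶ V = 1.40 µV

1.40 µV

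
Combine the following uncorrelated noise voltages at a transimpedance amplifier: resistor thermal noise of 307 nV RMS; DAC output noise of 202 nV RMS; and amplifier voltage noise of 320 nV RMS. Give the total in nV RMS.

Uncorrelated sources add in power (mean-square): V_tot = √(ΣV_i²)
V_tot = √[(3.07×10⁻⁷)² + (2.02×10⁻⁷)² + (3.20×10⁻⁷)²] = 4.87×10⁻⁷ V = 487 nV

487 nV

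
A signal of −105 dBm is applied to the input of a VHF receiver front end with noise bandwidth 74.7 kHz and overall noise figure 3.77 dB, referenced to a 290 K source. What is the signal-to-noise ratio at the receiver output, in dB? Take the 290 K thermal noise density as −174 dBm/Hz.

16.5 dB

Noise floor: N = −174 + 10 log₁₀(B) + NF
10 log₁₀(7.47×10⁴) = 48.73 dB
N = −174 + 48.73 + 3.77 = −121.50 dBm
SNR = P_sig − N = −105 − (−121.50) = 16.50 dB → 16.5 dB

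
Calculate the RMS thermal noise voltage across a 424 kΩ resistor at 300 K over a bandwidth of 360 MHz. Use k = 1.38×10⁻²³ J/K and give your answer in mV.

1.59 mV

V_n = √(4kTRB)
4kTRB = 4 × 1.38×10⁻²³ × 300 × 4.24×10⁵ × 3.60×10⁸ = 2.53×10⁻⁶ V²
V_n = √(2.53×10⁻⁶) = 1.59×10⁻³ V = 1.59 mV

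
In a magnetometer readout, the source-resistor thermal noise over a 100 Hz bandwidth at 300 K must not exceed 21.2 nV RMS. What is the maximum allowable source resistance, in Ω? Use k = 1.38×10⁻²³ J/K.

Johnson–Nyquist: V_n = √(4kTRB) ⇒ R = V_n² / (4kTB)
4kTB = 4 × 1.38×10⁻²³ × 300 × 1.00×10² = 1.66×10⁻¹⁸
R = (2.12×10⁻⁸)² / 1.66×10⁻¹⁸ = 2.71×10² Ω = 271 Ω

271 Ω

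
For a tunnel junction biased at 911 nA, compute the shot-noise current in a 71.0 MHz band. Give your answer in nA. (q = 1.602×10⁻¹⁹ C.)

I_n = √(2qI·B)
2qI·B = 2 × 1.602×10⁻¹⁹ × 9.11×10⁻⁷ × 7.10×10⁷ = 2.07×10⁻¹⁷ A²
I_n = √(2.07×10⁻¹⁷) = 4.55×10⁻⁹ A = 4.55 nA

4.55 nA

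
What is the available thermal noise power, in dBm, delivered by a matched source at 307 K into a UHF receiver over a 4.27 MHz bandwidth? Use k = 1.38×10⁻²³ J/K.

−107.4 dBm

P_n = kTB = 1.38×10⁻²³ × 307 × 4.27×10⁶ = 1.81×10⁻¹⁴ W
In dBm: 10 log₁₀(1.81×10⁻¹⁴ / 10⁻³) = −107.4 dBm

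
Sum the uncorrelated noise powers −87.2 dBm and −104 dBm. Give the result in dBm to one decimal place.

Convert to linear, add, convert back:
P₁ = 1.91×10⁻¹² W, P₂ = 3.98×10⁻¹⁴ W
P_tot = 1.95×10⁻¹² W → 10 log₁₀(P_tot / 10⁻³) = −87.1 dBm

−87.1 dBm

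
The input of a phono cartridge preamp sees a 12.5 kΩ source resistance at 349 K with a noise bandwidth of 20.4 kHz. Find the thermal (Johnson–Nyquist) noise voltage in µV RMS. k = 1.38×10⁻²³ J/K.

2.22 µV

V_n = √(4kTRB)
4kTRB = 4 × 1.38×10⁻²³ × 349 × 1.25×10⁴ × 2.04×10⁴ = 4.91×10⁻¹² V²
V_n = √(4.91×10⁻¹²) = 2.22×10⁻⁶ V = 2.22 µV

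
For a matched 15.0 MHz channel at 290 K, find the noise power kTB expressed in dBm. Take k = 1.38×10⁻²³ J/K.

−102.2 dBm

P_n = kTB = 1.38×10⁻²³ × 290 × 1.50×10⁷ = 6.00×10⁻¹⁴ W
In dBm: 10 log₁₀(6.00×10⁻¹⁴ / 10⁻³) = −102.2 dBm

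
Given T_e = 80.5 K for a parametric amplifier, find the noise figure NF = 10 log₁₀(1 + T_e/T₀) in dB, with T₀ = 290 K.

F = 1 + T_e/T₀ = 1 + 80.5/290 = 1.27759
NF = 10 log₁₀(1.27759) = 1.06 dB

1.06 dB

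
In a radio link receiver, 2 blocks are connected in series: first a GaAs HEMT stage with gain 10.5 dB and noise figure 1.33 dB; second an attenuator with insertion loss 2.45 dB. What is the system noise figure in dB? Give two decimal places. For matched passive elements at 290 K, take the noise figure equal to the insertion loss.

1.54 dB

Convert to linear (a loss of L dB is a gain of −L dB): F_i = 10^(NF_i/10), G_i = 10^(G_i,dB/10)
  Stage 1: F_1 = 10^(1.33/10) = 1.358, G_1 = 10^(10.5/10) = 11.22
  Stage 2: F_2 = 10^(2.45/10) = 1.758, G_2 = 10^(−2.45/10) = 0.5689
Friis cascade:
  F = 1.358 + (1.758 − 1)/11.22 = 1.426
NF = 10 log₁₀(1.426) = 1.54 dB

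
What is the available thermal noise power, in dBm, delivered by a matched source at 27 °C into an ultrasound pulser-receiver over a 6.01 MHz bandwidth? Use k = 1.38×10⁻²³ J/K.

−106.0 dBm

T = 27 °C + 273.15 = 300.15 K
P_n = kTB = 1.38×10⁻²³ × 300.15 × 6.01×10⁶ = 2.49×10⁻¹⁴ W
In dBm: 10 log₁₀(2.49×10⁻¹⁴ / 10⁻³) = −106.0 dBm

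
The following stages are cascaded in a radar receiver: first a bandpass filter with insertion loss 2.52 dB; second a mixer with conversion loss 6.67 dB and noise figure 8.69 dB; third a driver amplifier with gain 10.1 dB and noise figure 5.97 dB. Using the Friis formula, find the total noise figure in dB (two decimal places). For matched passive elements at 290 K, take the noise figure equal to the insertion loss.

15.77 dB

Convert to linear (a loss of L dB is a gain of −L dB): F_i = 10^(NF_i/10), G_i = 10^(G_i,dB/10)
  Stage 1: F_1 = 10^(2.52/10) = 1.786, G_1 = 10^(−2.52/10) = 0.5598
  Stage 2: F_2 = 10^(8.69/10) = 7.396, G_2 = 10^(−6.67/10) = 0.2153
  Stage 3: F_3 = 10^(5.97/10) = 3.954, G_3 = 10^(10.1/10) = 10.23
Friis cascade:
  F = 1.786 + (7.396 − 1)/0.5598 + (3.954 − 1)/0.1205 = 37.72
NF = 10 log₁₀(37.72) = 15.77 dB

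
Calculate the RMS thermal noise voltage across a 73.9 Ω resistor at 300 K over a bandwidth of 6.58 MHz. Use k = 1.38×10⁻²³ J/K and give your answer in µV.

V_n = √(4kTRB)
4kTRB = 4 × 1.38×10⁻²³ × 300 × 7.39×10¹ × 6.58×10⁶ = 8.05×10⁻¹² V²
V_n = √(8.05×10⁻¹²) = 2.84×10⁻⁶ V = 2.84 µV

2.84 µV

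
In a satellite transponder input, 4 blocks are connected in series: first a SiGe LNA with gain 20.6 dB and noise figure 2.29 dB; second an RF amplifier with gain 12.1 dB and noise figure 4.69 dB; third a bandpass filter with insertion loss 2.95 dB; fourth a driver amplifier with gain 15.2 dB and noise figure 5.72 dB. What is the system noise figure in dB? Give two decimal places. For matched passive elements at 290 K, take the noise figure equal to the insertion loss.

2.34 dB

Convert to linear (a loss of L dB is a gain of −L dB): F_i = 10^(NF_i/10), G_i = 10^(G_i,dB/10)
  Stage 1: F_1 = 10^(2.29/10) = 1.694, G_1 = 10^(20.6/10) = 114.8
  Stage 2: F_2 = 10^(4.69/10) = 2.944, G_2 = 10^(12.1/10) = 16.22
  Stage 3: F_3 = 10^(2.95/10) = 1.972, G_3 = 10^(−2.95/10) = 0.5070
  Stage 4: F_4 = 10^(5.72/10) = 3.733, G_4 = 10^(15.2/10) = 33.11
Friis cascade:
  F = 1.694 + (2.944 − 1)/114.8 + (1.972 − 1)/1862 + (3.733 − 1)/944.1 = 1.715
NF = 10 log₁₀(1.715) = 2.34 dB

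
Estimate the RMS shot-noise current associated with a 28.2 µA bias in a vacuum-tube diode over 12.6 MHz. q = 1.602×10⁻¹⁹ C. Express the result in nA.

I_n = √(2qI·B)
2qI·B = 2 × 1.602×10⁻¹⁹ × 2.82×10⁻⁵ × 1.26×10⁷ = 1.14×10⁻¹⁶ A²
I_n = √(1.14×10⁻¹⁶) = 1.07×10⁻⁸ A = 10.7 nA

10.7 nA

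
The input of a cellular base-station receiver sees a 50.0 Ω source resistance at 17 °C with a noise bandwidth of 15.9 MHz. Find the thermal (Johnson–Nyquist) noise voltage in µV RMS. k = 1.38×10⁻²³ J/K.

3.57 µV

T = 17 °C + 273.15 = 290.15 K
V_n = √(4kTRB)
4kTRB = 4 × 1.38×10⁻²³ × 290.15 × 5.00×10¹ × 1.59×10⁷ = 1.27×10⁻¹¹ V²
V_n = √(1.27×10⁻¹¹) = 3.57×10⁻⁶ V = 3.57 µV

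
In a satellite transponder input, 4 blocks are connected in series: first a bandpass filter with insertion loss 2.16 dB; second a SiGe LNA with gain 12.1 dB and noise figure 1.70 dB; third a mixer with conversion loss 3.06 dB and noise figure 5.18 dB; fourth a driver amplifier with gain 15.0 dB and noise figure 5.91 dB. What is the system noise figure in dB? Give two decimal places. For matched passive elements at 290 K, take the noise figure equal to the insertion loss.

Convert to linear (a loss of L dB is a gain of −L dB): F_i = 10^(NF_i/10), G_i = 10^(G_i,dB/10)
  Stage 1: F_1 = 10^(2.16/10) = 1.644, G_1 = 10^(−2.16/10) = 0.6081
  Stage 2: F_2 = 10^(1.70/10) = 1.479, G_2 = 10^(12.1/10) = 16.22
  Stage 3: F_3 = 10^(5.18/10) = 3.296, G_3 = 10^(−3.06/10) = 0.4943
  Stage 4: F_4 = 10^(5.91/10) = 3.899, G_4 = 10^(15.0/10) = 31.62
Friis cascade:
  F = 1.644 + (1.479 − 1)/0.6081 + (3.296 − 1)/9.863 + (3.899 − 1)/4.875 = 3.260
NF = 10 log₁₀(3.260) = 5.13 dB

5.13 dB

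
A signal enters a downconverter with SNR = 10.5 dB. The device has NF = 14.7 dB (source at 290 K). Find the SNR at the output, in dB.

By definition F = SNR_in/SNR_out, so in dB: SNR_out = SNR_in − NF
SNR_out = 10.5 − 14.7 = −4.2 dB

−4.2 dB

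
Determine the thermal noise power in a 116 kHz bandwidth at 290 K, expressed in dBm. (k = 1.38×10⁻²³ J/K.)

−123.3 dBm

P_n = kTB = 1.38×10⁻²³ × 290 × 1.16×10⁵ = 4.64×10⁻¹⁶ W
In dBm: 10 log₁₀(4.64×10⁻¹⁶ / 10⁻³) = −123.3 dBm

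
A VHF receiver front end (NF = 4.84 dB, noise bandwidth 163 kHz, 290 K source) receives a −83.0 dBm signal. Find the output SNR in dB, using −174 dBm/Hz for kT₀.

34.0 dB

Noise floor: N = −174 + 10 log₁₀(B) + NF
10 log₁₀(1.63×10⁵) = 52.12 dB
N = −174 + 52.12 + 4.84 = −117.04 dBm
SNR = P_sig − N = −83.0 − (−117.04) = 34.04 dB → 34.0 dB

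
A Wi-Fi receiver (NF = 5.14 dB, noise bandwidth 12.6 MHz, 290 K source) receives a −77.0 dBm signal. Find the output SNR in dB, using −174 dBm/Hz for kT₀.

Noise floor: N = −174 + 10 log₁₀(B) + NF
10 log₁₀(1.26×10⁷) = 71 dB
N = −174 + 71 + 5.14 = −97.86 dBm
SNR = P_sig − N = −77.0 − (−97.86) = 20.86 dB → 20.9 dB

20.9 dB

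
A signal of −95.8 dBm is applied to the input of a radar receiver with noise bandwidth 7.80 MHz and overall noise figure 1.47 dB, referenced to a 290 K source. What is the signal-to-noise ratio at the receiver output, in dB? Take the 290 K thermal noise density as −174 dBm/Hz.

7.8 dB

Noise floor: N = −174 + 10 log₁₀(B) + NF
10 log₁₀(7.80×10⁶) = 68.92 dB
N = −174 + 68.92 + 1.47 = −103.61 dBm
SNR = P_sig − N = −95.8 − (−103.61) = 7.81 dB → 7.8 dB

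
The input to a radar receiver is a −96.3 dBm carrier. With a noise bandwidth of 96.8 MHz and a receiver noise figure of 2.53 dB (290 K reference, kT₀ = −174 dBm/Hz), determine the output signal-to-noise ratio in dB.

−4.7 dB

Noise floor: N = −174 + 10 log₁₀(B) + NF
10 log₁₀(9.68×10⁷) = 79.86 dB
N = −174 + 79.86 + 2.53 = −91.61 dBm
SNR = P_sig − N = −96.3 − (−91.61) = −4.69 dB → −4.7 dB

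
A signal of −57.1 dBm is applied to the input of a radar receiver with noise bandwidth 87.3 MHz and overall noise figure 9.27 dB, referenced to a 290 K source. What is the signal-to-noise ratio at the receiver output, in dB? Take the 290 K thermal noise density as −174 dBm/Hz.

Noise floor: N = −174 + 10 log₁₀(B) + NF
10 log₁₀(8.73×10⁷) = 79.41 dB
N = −174 + 79.41 + 9.27 = −85.32 dBm
SNR = P_sig − N = −57.1 − (−85.32) = 28.22 dB → 28.2 dB

28.2 dB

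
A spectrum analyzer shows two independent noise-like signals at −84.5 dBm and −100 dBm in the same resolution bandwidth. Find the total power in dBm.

−84.4 dBm

Convert to linear, add, convert back:
P₁ = 3.55×10⁻¹² W, P₂ = 1.00×10⁻¹³ W
P_tot = 3.65×10⁻¹² W → 10 log₁₀(P_tot / 10⁻³) = −84.4 dBm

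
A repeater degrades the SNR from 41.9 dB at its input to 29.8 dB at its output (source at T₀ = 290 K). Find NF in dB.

NF (dB) = SNR_in(dB) − SNR_out(dB) when the source is at T₀
NF = 41.9 − 29.8 = 12.1 dB

12.1 dB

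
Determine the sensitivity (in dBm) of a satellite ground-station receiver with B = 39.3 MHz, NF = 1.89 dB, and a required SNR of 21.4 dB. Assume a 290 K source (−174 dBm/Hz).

Sensitivity = −174 + 10 log₁₀(B) + NF + SNR_min
= −174 + 75.94 + 1.89 + 21.4
= −74.77 dBm → −74.8 dBm

−74.8 dBm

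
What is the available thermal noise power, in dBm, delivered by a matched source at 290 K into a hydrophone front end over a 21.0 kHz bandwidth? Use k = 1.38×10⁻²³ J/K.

P_n = kTB = 1.38×10⁻²³ × 290 × 2.10×10⁴ = 8.40×10⁻¹⁷ W
In dBm: 10 log₁₀(8.40×10⁻¹⁷ / 10⁻³) = −130.8 dBm

−130.8 dBm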